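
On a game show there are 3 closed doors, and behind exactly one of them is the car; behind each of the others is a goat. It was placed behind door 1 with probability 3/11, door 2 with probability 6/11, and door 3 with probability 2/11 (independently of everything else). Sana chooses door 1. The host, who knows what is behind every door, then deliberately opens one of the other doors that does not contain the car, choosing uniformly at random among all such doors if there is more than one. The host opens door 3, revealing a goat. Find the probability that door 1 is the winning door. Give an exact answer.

Apply Bayes' rule, conditioning on where the car actually is.
If it is behind door 1 (prior 3/11): the host has 2 equally likely choices, so probability 1/2; weight (3/11)·(1/2) = 3/22.
If it is behind door 2 (prior 6/11): the host has no choice, probability 1; weight (6/11)·1 = 6/11.
If it is behind door 3 (prior 2/11): the host opened door 3, so this case is ruled out; weight (2/11)·0 = 0.
The weights sum to 15/22.
So P(the car behind door 1 | the host opened door 3) = (3/22) / (15/22) = 1/5.

1/5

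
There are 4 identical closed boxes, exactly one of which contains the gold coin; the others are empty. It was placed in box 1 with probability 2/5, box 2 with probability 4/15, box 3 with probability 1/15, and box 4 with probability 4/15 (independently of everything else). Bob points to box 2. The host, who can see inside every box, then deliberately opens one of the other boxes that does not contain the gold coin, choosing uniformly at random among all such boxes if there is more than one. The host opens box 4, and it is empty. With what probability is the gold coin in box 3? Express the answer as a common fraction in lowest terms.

3/29

Apply Bayes' rule, conditioning on where the gold coin actually is.
If it is in box 1 (prior 2/5): the host has 2 equally likely choices, so probability 1/2; weight (2/5)·(1/2) = 1/5.
If it is in box 2 (prior 4/15): the host has 3 equally likely choices, so probability 1/3; weight (4/15)·(1/3) = 4/45.
If it is in box 3 (prior 1/15): the host has 2 equally likely choices, so probability 1/2; weight (1/15)·(1/2) = 1/30.
If it is in box 4 (prior 4/15): the host opened box 4, so this case is ruled out; weight (4/15)·0 = 0.
The weights sum to 29/90.
So P(the gold coin in box 3 | the host opened box 4) = (1/30) / (29/90) = 3/29.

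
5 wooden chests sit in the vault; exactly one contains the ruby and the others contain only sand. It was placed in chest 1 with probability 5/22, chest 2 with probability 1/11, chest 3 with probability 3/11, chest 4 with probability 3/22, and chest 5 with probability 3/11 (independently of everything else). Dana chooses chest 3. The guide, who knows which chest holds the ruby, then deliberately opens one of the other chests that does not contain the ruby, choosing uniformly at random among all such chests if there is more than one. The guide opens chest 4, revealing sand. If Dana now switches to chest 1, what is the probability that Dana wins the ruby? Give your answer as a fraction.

2/7

Apply Bayes' rule, conditioning on where the ruby actually is.
If it is in chest 1 (prior 5/22): the guide has 3 equally likely choices, so probability 1/3; weight (5/22)·(1/3) = 5/66.
If it is in chest 2 (prior 1/11): the guide has 3 equally likely choices, so probability 1/3; weight (1/11)·(1/3) = 1/33.
If it is in chest 3 (prior 3/11): the guide has 4 equally likely choices, so probability 1/4; weight (3/11)·(1/4) = 3/44.
If it is in chest 4 (prior 3/22): the guide opened chest 4, so this case is ruled out; weight (3/22)·0 = 0.
If it is in chest 5 (prior 3/11): the guide has 3 equally likely choices, so probability 1/3; weight (3/11)·(1/3) = 1/11.
The weights sum to 35/132.
So P(the ruby in chest 1 | the guide opened chest 4) = (5/66) / (35/132) = 2/7.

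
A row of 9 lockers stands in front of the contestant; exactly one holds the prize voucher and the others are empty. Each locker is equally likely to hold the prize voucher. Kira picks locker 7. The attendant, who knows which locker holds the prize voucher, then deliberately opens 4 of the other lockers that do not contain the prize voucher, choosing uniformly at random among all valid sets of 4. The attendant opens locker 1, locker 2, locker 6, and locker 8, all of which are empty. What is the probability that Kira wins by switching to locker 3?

Condition on the true location of the prize voucher.
If it is in any of lockers 1, 2, 6, and 8 (prior 1/9 each): that locker was opened and seen not to hold the prize — ruled out; weight (1/9)·0 = 0 each.
If it is in any of lockers 3, 4, 5, and 9 (prior 1/9 each): the attendant has 35 equally likely choices, so probability 1/35; weight (1/9)·(1/35) = 1/315 each.
If it is in locker 7 (prior 1/9): the attendant has 70 equally likely choices, so probability 1/70; weight (1/9)·(1/70) = 1/630.
The weights sum to 1/70.
So P(the prize voucher in locker 3 | the attendant opened locker 1, locker 2, locker 6, and locker 8) = (1/315) / (1/70) = 2/9.

2/9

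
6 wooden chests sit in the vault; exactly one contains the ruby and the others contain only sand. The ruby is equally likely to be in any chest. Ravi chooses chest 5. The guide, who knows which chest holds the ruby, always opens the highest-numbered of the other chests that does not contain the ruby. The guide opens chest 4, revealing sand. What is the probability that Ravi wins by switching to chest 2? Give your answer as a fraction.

0

Condition on the true location of the ruby.
If it is in any of chests 1, 2, 3, and 5 (prior 1/6 each): the guide would have opened chest 6 instead, probability 0; weight (1/6)·0 = 0 each.
If it is in chest 4 (prior 1/6): the guide opened chest 4, so this case is ruled out; weight (1/6)·0 = 0.
If it is in chest 6 (prior 1/6): chest 4 is the highest-numbered option available, probability 1; weight (1/6)·1 = 1/6.
The weights sum to 1/6.
So P(the ruby in chest 2 | the guide opened chest 4) = 0 / (1/6) = 0.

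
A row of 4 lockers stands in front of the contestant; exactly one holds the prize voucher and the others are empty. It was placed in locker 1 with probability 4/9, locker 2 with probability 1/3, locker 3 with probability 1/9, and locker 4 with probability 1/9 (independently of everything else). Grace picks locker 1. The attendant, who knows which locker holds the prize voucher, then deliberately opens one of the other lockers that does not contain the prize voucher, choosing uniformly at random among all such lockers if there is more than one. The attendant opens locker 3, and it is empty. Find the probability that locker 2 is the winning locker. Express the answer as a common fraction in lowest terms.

Condition on the true location of the prize voucher.
If it is in locker 1 (prior 4/9): the attendant has 3 equally likely choices, so probability 1/3; weight (4/9)·(1/3) = 4/27.
If it is in locker 2 (prior 1/3): the attendant has 2 equally likely choices, so probability 1/2; weight (1/3)·(1/2) = 1/6.
If it is in locker 3 (prior 1/9): the attendant opened locker 3, so this case is ruled out; weight (1/9)·0 = 0.
If it is in locker 4 (prior 1/9): the attendant has 2 equally likely choices, so probability 1/2; weight (1/9)·(1/2) = 1/18.
The weights sum to 10/27.
So P(the prize voucher in locker 2 | the attendant opened locker 3) = (1/6) / (10/27) = 9/20.

9/20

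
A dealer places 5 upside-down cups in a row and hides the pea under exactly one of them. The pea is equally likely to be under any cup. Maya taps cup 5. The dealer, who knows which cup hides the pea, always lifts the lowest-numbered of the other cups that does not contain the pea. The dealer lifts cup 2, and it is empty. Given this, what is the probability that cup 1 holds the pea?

1

Consider each possible location of the pea in turn.
If it is under cup 1 (prior 1/5): cup 2 is the lowest-numbered option available, probability 1; weight (1/5)·1 = 1/5.
If it is under cup 2 (prior 1/5): the dealer opened cup 2, so this case is ruled out; weight (1/5)·0 = 0.
If it is under any of cups 3, 4, and 5 (prior 1/5 each): the dealer would have opened cup 1 instead, probability 0; weight (1/5)·0 = 0 each.
The weights sum to 1/5.
So P(the pea under cup 1 | the dealer opened cup 2) = (1/5) / (1/5) = 1.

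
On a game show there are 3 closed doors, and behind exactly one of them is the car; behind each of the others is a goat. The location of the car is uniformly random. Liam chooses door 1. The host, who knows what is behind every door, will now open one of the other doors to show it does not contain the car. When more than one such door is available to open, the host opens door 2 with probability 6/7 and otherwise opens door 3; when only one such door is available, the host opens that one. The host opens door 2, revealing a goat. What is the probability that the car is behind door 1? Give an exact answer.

6/13

Condition on the true location of the car.
If it is behind door 1 (prior 1/3): door 2 is available, opened with probability 6/7; weight (1/3)·(6/7) = 2/7.
If it is behind door 2 (prior 1/3): the host opened door 2, so this case is ruled out; weight (1/3)·0 = 0.
If it is behind door 3 (prior 1/3): only door 2 is available, probability 1; weight (1/3)·1 = 1/3.
The weights sum to 13/21.
So P(the car behind door 1 | the host opened door 2) = (2/7) / (13/21) = 6/13.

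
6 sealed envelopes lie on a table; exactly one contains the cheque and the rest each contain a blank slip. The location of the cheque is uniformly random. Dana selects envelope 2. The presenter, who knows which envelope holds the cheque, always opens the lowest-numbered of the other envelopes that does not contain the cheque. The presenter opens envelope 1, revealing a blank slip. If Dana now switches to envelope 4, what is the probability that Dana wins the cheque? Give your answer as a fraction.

Condition on the true location of the cheque.
If it is in envelope 1 (prior 1/6): the presenter opened envelope 1, so this case is ruled out; weight (1/6)·0 = 0.
If it is in any of envelopes 2, 3, 4, 5, and 6 (prior 1/6 each): envelope 1 is the lowest-numbered option available, probability 1; weight (1/6)·1 = 1/6 each.
The weights sum to 5/6.
So P(the cheque in envelope 4 | the presenter opened envelope 1) = (1/6) / (5/6) = 1/5.

1/5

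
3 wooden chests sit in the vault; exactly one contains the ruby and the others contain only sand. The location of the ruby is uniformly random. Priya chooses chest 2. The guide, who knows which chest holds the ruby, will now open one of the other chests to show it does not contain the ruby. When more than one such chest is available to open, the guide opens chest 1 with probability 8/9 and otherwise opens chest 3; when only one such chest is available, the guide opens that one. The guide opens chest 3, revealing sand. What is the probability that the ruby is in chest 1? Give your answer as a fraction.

Apply Bayes' rule, conditioning on where the ruby actually is.
If it is in chest 1 (prior 1/3): only chest 3 is available, probability 1; weight (1/3)·1 = 1/3.
If it is in chest 2 (prior 1/3): chest 1 is available but not opened, probability 1/9; weight (1/3)·(1/9) = 1/27.
If it is in chest 3 (prior 1/3): the guide opened chest 3, so this case is ruled out; weight (1/3)·0 = 0.
The weights sum to 10/27.
So P(the ruby in chest 1 | the guide opened chest 3) = (1/3) / (10/27) = 9/10.

9/10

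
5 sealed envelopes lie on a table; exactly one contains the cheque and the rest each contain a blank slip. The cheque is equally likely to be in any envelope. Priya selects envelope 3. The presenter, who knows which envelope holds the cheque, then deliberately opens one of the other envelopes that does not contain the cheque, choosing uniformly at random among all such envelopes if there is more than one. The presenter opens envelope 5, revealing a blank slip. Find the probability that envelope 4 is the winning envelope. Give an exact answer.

Consider each possible location of the cheque in turn.
If it is in any of envelopes 1, 2, and 4 (prior 1/5 each): the presenter has 3 equally likely choices, so probability 1/3; weight (1/5)·(1/3) = 1/15 each.
If it is in envelope 3 (prior 1/5): the presenter has 4 equally likely choices, so probability 1/4; weight (1/5)·(1/4) = 1/20.
If it is in envelope 5 (prior 1/5): the presenter opened envelope 5, so this case is ruled out; weight (1/5)·0 = 0.
The weights sum to 1/4.
So P(the cheque in envelope 4 | the presenter opened envelope 5) = (1/15) / (1/4) = 4/15.

4/15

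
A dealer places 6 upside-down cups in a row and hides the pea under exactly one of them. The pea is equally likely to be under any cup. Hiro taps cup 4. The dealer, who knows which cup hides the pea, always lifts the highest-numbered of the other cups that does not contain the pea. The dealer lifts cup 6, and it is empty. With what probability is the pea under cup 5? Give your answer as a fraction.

Apply Bayes' rule, conditioning on where the pea actually is.
If it is under any of cups 1, 2, 3, 4, and 5 (prior 1/6 each): cup 6 is the highest-numbered option available, probability 1; weight (1/6)·1 = 1/6 each.
If it is under cup 6 (prior 1/6): the dealer opened cup 6, so this case is ruled out; weight (1/6)·0 = 0.
The weights sum to 5/6.
So P(the pea under cup 5 | the dealer opened cup 6) = (1/6) / (5/6) = 1/5.

1/5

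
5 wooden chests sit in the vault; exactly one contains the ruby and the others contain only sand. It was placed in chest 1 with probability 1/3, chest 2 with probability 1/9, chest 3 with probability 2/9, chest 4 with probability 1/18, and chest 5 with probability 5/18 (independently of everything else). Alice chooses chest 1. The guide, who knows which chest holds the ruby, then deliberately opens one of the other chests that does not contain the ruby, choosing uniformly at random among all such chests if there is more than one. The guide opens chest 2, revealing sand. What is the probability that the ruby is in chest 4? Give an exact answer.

Apply Bayes' rule, conditioning on where the ruby actually is.
If it is in chest 1 (prior 1/3): the guide has 4 equally likely choices, so probability 1/4; weight (1/3)·(1/4) = 1/12.
If it is in chest 2 (prior 1/9): the guide opened chest 2, so this case is ruled out; weight (1/9)·0 = 0.
If it is in chest 3 (prior 2/9): the guide has 3 equally likely choices, so probability 1/3; weight (2/9)·(1/3) = 2/27.
If it is in chest 4 (prior 1/18): the guide has 3 equally likely choices, so probability 1/3; weight (1/18)·(1/3) = 1/54.
If it is in chest 5 (prior 5/18): the guide has 3 equally likely choices, so probability 1/3; weight (5/18)·(1/3) = 5/54.
The weights sum to 29/108.
So P(the ruby in chest 4 | the guide opened chest 2) = (1/54) / (29/108) = 2/29.

2/29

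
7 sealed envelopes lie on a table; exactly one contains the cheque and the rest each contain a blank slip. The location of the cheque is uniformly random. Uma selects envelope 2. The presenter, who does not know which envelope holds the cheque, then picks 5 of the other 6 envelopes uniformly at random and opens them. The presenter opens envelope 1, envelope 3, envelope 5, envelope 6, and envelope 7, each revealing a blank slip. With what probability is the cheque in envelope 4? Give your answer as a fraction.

1/2

Because the presenter chose which envelopes to open without knowing where the cheque is, the choice is independent of the prize location. Learning that none of the 5 opened envelopes holds the cheque simply rules out those 5 locations and leaves the remaining 2 envelopes still equally likely by symmetry.
So P(the cheque in envelope 4) = 1/2.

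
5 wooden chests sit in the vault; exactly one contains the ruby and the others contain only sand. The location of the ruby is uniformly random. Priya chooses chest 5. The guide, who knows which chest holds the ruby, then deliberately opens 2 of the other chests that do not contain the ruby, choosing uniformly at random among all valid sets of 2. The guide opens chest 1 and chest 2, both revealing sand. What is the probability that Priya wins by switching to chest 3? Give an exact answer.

Consider each possible location of the ruby in turn.
If it is in either of chests 1 and 2 (prior 1/5 each): that chest was opened and seen not to hold the prize — ruled out; weight (1/5)·0 = 0 each.
If it is in either of chests 3 and 4 (prior 1/5 each): the guide has 3 equally likely choices, so probability 1/3; weight (1/5)·(1/3) = 1/15 each.
If it is in chest 5 (prior 1/5): the guide has 6 equally likely choices, so probability 1/6; weight (1/5)·(1/6) = 1/30.
The weights sum to 1/6.
So P(the ruby in chest 3 | the guide opened chest 1 and chest 2) = (1/15) / (1/6) = 2/5.

2/5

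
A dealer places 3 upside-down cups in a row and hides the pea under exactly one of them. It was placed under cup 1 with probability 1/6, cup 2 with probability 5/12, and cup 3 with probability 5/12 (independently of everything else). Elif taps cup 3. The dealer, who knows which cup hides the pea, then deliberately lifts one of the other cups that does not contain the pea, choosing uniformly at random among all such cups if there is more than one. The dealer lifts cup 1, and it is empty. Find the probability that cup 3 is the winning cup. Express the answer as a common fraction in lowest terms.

Apply Bayes' rule, conditioning on where the pea actually is.
If it is under cup 1 (prior 1/6): the dealer opened cup 1, so this case is ruled out; weight (1/6)·0 = 0.
If it is under cup 2 (prior 5/12): the dealer has no choice, probability 1; weight (5/12)·1 = 5/12.
If it is under cup 3 (prior 5/12): the dealer has 2 equally likely choices, so probability 1/2; weight (5/12)·(1/2) = 5/24.
The weights sum to 5/8.
So P(the pea under cup 3 | the dealer opened cup 1) = (5/24) / (5/8) = 1/3.

1/3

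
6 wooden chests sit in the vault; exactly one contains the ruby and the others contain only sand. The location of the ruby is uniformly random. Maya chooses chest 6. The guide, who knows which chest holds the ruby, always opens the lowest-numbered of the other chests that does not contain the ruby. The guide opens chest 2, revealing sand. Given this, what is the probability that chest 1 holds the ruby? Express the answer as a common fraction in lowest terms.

Condition on the true location of the ruby.
If it is in chest 1 (prior 1/6): chest 2 is the lowest-numbered option available, probability 1; weight (1/6)·1 = 1/6.
If it is in chest 2 (prior 1/6): the guide opened chest 2, so this case is ruled out; weight (1/6)·0 = 0.
If it is in any of chests 3, 4, 5, and 6 (prior 1/6 each): the guide would have opened chest 1 instead, probability 0; weight (1/6)·0 = 0 each.
The weights sum to 1/6.
So P(the ruby in chest 1 | the guide opened chest 2) = (1/6) / (1/6) = 1.

1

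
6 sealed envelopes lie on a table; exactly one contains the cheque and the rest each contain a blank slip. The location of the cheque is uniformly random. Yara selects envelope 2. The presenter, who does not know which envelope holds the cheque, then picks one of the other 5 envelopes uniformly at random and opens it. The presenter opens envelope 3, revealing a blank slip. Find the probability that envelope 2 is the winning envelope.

Apply Bayes' rule, conditioning on where the cheque actually is.
If it is in any of envelopes 1, 2, 4, 5, and 6 (prior 1/6 each): the presenter picks envelope 3 with probability 1/5 regardless, and it is not the prize; weight (1/6)·(1/5) = 1/30 each.
If it is in envelope 3 (prior 1/6): the presenter opened envelope 3, so this case is ruled out; weight (1/6)·0 = 0.
The weights sum to 1/6.
So P(the cheque in envelope 2 | the presenter opened envelope 3) = (1/30) / (1/6) = 1/5.

1/5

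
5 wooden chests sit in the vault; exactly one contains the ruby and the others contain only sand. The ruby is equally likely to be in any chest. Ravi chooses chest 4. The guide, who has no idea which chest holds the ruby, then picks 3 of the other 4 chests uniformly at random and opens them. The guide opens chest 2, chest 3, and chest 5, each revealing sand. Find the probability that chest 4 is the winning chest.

1/2

Condition on the true location of the ruby.
If it is in either of chests 1 and 4 (prior 1/5 each): the guide picks exactly this set with probability 1/4 regardless, and none is the prize; weight (1/5)·(1/4) = 1/20 each.
If it is in any of chests 2, 3, and 5 (prior 1/5 each): that chest was opened and seen not to hold the prize — ruled out; weight (1/5)·0 = 0 each.
The weights sum to 1/10.
So P(the ruby in chest 4 | the guide opened chest 2, chest 3, and chest 5) = (1/20) / (1/10) = 1/2.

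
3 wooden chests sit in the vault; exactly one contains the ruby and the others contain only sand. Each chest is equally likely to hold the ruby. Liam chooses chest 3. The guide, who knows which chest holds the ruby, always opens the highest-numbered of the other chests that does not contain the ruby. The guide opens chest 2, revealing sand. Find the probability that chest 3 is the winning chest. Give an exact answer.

1/2

Condition on the true location of the ruby.
If it is in either of chests 1 and 3 (prior 1/3 each): chest 2 is the highest-numbered option available, probability 1; weight (1/3)·1 = 1/3 each.
If it is in chest 2 (prior 1/3): the guide opened chest 2, so this case is ruled out; weight (1/3)·0 = 0.
The weights sum to 2/3.
So P(the ruby in chest 3 | the guide opened chest 2) = (1/3) / (2/3) = 1/2.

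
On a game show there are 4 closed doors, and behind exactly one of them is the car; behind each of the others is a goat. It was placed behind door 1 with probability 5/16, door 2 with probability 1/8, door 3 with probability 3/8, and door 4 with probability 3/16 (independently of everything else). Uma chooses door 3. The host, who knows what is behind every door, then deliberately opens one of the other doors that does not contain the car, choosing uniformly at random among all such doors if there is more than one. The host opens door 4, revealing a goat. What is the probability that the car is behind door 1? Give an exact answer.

5/11

Condition on the true location of the car.
If it is behind door 1 (prior 5/16): the host has 2 equally likely choices, so probability 1/2; weight (5/16)·(1/2) = 5/32.
If it is behind door 2 (prior 1/8): the host has 2 equally likely choices, so probability 1/2; weight (1/8)·(1/2) = 1/16.
If it is behind door 3 (prior 3/8): the host has 3 equally likely choices, so probability 1/3; weight (3/8)·(1/3) = 1/8.
If it is behind door 4 (prior 3/16): the host opened door 4, so this case is ruled out; weight (3/16)·0 = 0.
The weights sum to 11/32.
So P(the car behind door 1 | the host opened door 4) = (5/32) / (11/32) = 5/11.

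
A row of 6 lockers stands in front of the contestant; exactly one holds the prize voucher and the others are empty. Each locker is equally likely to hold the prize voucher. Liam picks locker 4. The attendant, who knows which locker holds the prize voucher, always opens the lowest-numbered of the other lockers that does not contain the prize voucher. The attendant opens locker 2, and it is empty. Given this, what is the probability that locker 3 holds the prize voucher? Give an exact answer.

Apply Bayes' rule, conditioning on where the prize voucher actually is.
If it is in locker 1 (prior 1/6): locker 2 is the lowest-numbered option available, probability 1; weight (1/6)·1 = 1/6.
If it is in locker 2 (prior 1/6): the attendant opened locker 2, so this case is ruled out; weight (1/6)·0 = 0.
If it is in any of lockers 3, 4, 5, and 6 (prior 1/6 each): the attendant would have opened locker 1 instead, probability 0; weight (1/6)·0 = 0 each.
The weights sum to 1/6.
So P(the prize voucher in locker 3 | the attendant opened locker 2) = 0 / (1/6) = 0.

0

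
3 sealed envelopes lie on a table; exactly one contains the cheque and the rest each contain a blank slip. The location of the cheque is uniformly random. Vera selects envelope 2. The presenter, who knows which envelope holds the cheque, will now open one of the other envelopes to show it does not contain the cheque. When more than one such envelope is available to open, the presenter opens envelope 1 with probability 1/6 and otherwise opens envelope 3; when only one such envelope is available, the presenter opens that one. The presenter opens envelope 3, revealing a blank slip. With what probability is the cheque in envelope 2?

5/11

Consider each possible location of the cheque in turn.
If it is in envelope 1 (prior 1/3): only envelope 3 is available, probability 1; weight (1/3)·1 = 1/3.
If it is in envelope 2 (prior 1/3): envelope 1 is available but not opened, probability 5/6; weight (1/3)·(5/6) = 5/18.
If it is in envelope 3 (prior 1/3): the presenter opened envelope 3, so this case is ruled out; weight (1/3)·0 = 0.
The weights sum to 11/18.
So P(the cheque in envelope 2 | the presenter opened envelope 3) = (5/18) / (11/18) = 5/11.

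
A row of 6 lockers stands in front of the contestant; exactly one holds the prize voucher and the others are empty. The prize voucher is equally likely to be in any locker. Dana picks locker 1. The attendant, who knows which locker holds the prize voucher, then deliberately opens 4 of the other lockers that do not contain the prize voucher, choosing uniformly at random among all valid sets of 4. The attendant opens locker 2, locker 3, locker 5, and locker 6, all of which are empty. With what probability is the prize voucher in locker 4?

Apply Bayes' rule, conditioning on where the prize voucher actually is.
If it is in locker 1 (prior 1/6): the attendant has 5 equally likely choices, so probability 1/5; weight (1/6)·(1/5) = 1/30.
If it is in any of lockers 2, 3, 5, and 6 (prior 1/6 each): that locker was opened and seen not to hold the prize — ruled out; weight (1/6)·0 = 0 each.
If it is in locker 4 (prior 1/6): the attendant has no choice, probability 1; weight (1/6)·1 = 1/6.
The weights sum to 1/5.
So P(the prize voucher in locker 4 | the attendant opened locker 2, locker 3, locker 5, and locker 6) = (1/6) / (1/5) = 5/6.

5/6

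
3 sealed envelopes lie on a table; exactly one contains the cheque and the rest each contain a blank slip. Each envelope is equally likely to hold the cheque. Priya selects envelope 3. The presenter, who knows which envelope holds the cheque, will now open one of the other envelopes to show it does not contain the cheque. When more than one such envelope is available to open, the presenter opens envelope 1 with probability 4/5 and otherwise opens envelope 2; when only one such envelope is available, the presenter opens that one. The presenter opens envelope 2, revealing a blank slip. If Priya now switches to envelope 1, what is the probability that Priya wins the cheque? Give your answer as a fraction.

Condition on the true location of the cheque.
If it is in envelope 1 (prior 1/3): only envelope 2 is available, probability 1; weight (1/3)·1 = 1/3.
If it is in envelope 2 (prior 1/3): the presenter opened envelope 2, so this case is ruled out; weight (1/3)·0 = 0.
If it is in envelope 3 (prior 1/3): envelope 1 is available but not opened, probability 1/5; weight (1/3)·(1/5) = 1/15.
The weights sum to 2/5.
So P(the cheque in envelope 1 | the presenter opened envelope 2) = (1/3) / (2/5) = 5/6.

5/6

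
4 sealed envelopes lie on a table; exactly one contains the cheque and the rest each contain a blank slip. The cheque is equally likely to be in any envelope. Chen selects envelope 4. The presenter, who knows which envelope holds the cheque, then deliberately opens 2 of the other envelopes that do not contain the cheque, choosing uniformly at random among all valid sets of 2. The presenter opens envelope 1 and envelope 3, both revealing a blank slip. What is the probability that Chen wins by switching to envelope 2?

Apply Bayes' rule, conditioning on where the cheque actually is.
If it is in either of envelopes 1 and 3 (prior 1/4 each): that envelope was opened and seen not to hold the prize — ruled out; weight (1/4)·0 = 0 each.
If it is in envelope 2 (prior 1/4): the presenter has no choice, probability 1; weight (1/4)·1 = 1/4.
If it is in envelope 4 (prior 1/4): the presenter has 3 equally likely choices, so probability 1/3; weight (1/4)·(1/3) = 1/12.
The weights sum to 1/3.
So P(the cheque in envelope 2 | the presenter opened envelope 1 and envelope 3) = (1/4) / (1/3) = 3/4.

3/4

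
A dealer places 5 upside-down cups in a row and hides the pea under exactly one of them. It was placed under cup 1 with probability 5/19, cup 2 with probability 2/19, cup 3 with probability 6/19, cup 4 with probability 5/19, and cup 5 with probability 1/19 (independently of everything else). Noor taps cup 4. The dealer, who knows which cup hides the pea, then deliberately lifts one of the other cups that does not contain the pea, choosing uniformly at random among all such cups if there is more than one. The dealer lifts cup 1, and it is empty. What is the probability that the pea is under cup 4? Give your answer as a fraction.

Condition on the true location of the pea.
If it is under cup 1 (prior 5/19): the dealer opened cup 1, so this case is ruled out; weight (5/19)·0 = 0.
If it is under cup 2 (prior 2/19): the dealer has 3 equally likely choices, so probability 1/3; weight (2/19)·(1/3) = 2/57.
If it is under cup 3 (prior 6/19): the dealer has 3 equally likely choices, so probability 1/3; weight (6/19)·(1/3) = 2/19.
If it is under cup 4 (prior 5/19): the dealer has 4 equally likely choices, so probability 1/4; weight (5/19)·(1/4) = 5/76.
If it is under cup 5 (prior 1/19): the dealer has 3 equally likely choices, so probability 1/3; weight (1/19)·(1/3) = 1/57.
The weights sum to 17/76.
So P(the pea under cup 4 | the dealer opened cup 1) = (5/76) / (17/76) = 5/17.

5/17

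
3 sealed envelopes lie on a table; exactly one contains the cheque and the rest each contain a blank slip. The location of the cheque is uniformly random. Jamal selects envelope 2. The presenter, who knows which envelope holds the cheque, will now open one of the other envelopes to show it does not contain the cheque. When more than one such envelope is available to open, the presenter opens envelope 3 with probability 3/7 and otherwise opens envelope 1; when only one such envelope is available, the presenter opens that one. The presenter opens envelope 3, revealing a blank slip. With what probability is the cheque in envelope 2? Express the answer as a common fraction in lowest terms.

Condition on the true location of the cheque.
If it is in envelope 1 (prior 1/3): only envelope 3 is available, probability 1; weight (1/3)·1 = 1/3.
If it is in envelope 2 (prior 1/3): envelope 3 is available, opened with probability 3/7; weight (1/3)·(3/7) = 1/7.
If it is in envelope 3 (prior 1/3): the presenter opened envelope 3, so this case is ruled out; weight (1/3)·0 = 0.
The weights sum to 10/21.
So P(the cheque in envelope 2 | the presenter opened envelope 3) = (1/7) / (10/21) = 3/10.

3/10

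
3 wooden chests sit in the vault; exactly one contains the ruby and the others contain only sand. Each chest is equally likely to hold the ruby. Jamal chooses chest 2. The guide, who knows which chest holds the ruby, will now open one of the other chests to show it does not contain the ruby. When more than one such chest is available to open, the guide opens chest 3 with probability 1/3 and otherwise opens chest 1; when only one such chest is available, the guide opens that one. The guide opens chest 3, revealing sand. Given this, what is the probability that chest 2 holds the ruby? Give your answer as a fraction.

Condition on the true location of the ruby.
If it is in chest 1 (prior 1/3): only chest 3 is available, probability 1; weight (1/3)·1 = 1/3.
If it is in chest 2 (prior 1/3): chest 3 is available, opened with probability 1/3; weight (1/3)·(1/3) = 1/9.
If it is in chest 3 (prior 1/3): the guide opened chest 3, so this case is ruled out; weight (1/3)·0 = 0.
The weights sum to 4/9.
So P(the ruby in chest 2 | the guide opened chest 3) = (1/9) / (4/9) = 1/4.

1/4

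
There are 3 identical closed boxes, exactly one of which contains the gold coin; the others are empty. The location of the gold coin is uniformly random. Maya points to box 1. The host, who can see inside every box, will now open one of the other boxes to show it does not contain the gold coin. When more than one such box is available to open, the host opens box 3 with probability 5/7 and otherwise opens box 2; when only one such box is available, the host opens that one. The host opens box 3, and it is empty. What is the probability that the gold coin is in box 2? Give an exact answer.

7/12

Consider each possible location of the gold coin in turn.
If it is in box 1 (prior 1/3): box 3 is available, opened with probability 5/7; weight (1/3)·(5/7) = 5/21.
If it is in box 2 (prior 1/3): only box 3 is available, probability 1; weight (1/3)·1 = 1/3.
If it is in box 3 (prior 1/3): the host opened box 3, so this case is ruled out; weight (1/3)·0 = 0.
The weights sum to 4/7.
So P(the gold coin in box 2 | the host opened box 3) = (1/3) / (4/7) = 7/12.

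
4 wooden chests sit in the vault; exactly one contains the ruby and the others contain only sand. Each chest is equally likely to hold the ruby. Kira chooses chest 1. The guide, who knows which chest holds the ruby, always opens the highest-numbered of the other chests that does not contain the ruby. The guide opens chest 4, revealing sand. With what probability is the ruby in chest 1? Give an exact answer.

Consider each possible location of the ruby in turn.
If it is in any of chests 1, 2, and 3 (prior 1/4 each): chest 4 is the highest-numbered option available, probability 1; weight (1/4)·1 = 1/4 each.
If it is in chest 4 (prior 1/4): the guide opened chest 4, so this case is ruled out; weight (1/4)·0 = 0.
The weights sum to 3/4.
So P(the ruby in chest 1 | the guide opened chest 4) = (1/4) / (3/4) = 1/3.

1/3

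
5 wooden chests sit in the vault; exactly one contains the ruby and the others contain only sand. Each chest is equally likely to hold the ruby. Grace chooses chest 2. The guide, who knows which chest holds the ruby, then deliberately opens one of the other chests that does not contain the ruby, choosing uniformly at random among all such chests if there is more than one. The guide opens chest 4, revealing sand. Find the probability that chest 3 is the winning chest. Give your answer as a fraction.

4/15

Apply Bayes' rule, conditioning on where the ruby actually is.
If it is in any of chests 1, 3, and 5 (prior 1/5 each): the guide has 3 equally likely choices, so probability 1/3; weight (1/5)·(1/3) = 1/15 each.
If it is in chest 2 (prior 1/5): the guide has 4 equally likely choices, so probability 1/4; weight (1/5)·(1/4) = 1/20.
If it is in chest 4 (prior 1/5): the guide opened chest 4, so this case is ruled out; weight (1/5)·0 = 0.
The weights sum to 1/4.
So P(the ruby in chest 3 | the guide opened chest 4) = (1/15) / (1/4) = 4/15.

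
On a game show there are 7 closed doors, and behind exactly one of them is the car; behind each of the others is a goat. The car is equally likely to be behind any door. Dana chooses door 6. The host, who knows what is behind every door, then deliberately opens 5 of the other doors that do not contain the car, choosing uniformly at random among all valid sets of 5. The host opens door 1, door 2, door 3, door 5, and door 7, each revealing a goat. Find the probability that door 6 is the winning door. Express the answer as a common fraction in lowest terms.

Condition on the true location of the car.
If it is behind any of doors 1, 2, 3, 5, and 7 (prior 1/7 each): that door was opened and seen not to hold the prize — ruled out; weight (1/7)·0 = 0 each.
If it is behind door 4 (prior 1/7): the host has no choice, probability 1; weight (1/7)·1 = 1/7.
If it is behind door 6 (prior 1/7): the host has 6 equally likely choices, so probability 1/6; weight (1/7)·(1/6) = 1/42.
The weights sum to 1/6.
So P(the car behind door 6 | the host opened door 1, door 2, door 3, door 5, and door 7) = (1/42) / (1/6) = 1/7.

1/7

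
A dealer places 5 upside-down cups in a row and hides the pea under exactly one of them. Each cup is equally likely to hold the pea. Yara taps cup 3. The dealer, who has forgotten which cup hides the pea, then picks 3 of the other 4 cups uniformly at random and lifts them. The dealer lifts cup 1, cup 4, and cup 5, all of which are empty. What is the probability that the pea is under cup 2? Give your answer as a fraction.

Because the dealer chose which cups to lift without knowing where the pea is, the choice is independent of the prize location. Learning that none of the 3 opened cups holds the pea simply rules out those 3 locations and leaves the remaining 2 cups still equally likely by symmetry.
So P(the pea under cup 2) = 1/2.

1/2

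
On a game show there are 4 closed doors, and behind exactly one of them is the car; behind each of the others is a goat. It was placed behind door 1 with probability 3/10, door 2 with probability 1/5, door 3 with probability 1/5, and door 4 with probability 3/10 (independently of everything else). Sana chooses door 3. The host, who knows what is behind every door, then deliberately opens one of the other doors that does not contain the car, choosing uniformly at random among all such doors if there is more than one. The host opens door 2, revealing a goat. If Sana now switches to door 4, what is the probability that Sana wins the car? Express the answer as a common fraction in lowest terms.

Condition on the true location of the car.
If it is behind either of doors 1 and 4 (prior 3/10 each): the host has 2 equally likely choices, so probability 1/2; weight (3/10)·(1/2) = 3/20 each.
If it is behind door 2 (prior 1/5): the host opened door 2, so this case is ruled out; weight (1/5)·0 = 0.
If it is behind door 3 (prior 1/5): the host has 3 equally likely choices, so probability 1/3; weight (1/5)·(1/3) = 1/15.
The weights sum to 11/30.
So P(the car behind door 4 | the host opened door 2) = (3/20) / (11/30) = 9/22.

9/22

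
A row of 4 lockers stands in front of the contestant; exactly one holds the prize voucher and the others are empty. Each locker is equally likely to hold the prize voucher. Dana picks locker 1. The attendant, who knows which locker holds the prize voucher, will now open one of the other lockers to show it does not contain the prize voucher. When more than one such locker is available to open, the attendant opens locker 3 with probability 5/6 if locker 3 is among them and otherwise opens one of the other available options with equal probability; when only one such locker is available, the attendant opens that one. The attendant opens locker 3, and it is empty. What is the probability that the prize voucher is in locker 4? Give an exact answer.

1/3

Condition on the true location of the prize voucher.
If it is in any of lockers 1, 2, and 4 (prior 1/4 each): locker 3 is available, opened with probability 5/6; weight (1/4)·(5/6) = 5/24 each.
If it is in locker 3 (prior 1/4): the attendant opened locker 3, so this case is ruled out; weight (1/4)·0 = 0.
The weights sum to 5/8.
So P(the prize voucher in locker 4 | the attendant opened locker 3) = (5/24) / (5/8) = 1/3.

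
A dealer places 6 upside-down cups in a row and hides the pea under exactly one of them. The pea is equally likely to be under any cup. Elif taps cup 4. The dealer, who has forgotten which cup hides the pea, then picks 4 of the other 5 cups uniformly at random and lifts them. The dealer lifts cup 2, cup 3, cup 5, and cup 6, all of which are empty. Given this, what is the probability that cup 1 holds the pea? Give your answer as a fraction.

Consider each possible location of the pea in turn.
If it is under either of cups 1 and 4 (prior 1/6 each): the dealer picks exactly this set with probability 1/5 regardless, and none is the prize; weight (1/6)·(1/5) = 1/30 each.
If it is under any of cups 2, 3, 5, and 6 (prior 1/6 each): that cup was opened and seen not to hold the prize — ruled out; weight (1/6)·0 = 0 each.
The weights sum to 1/15.
So P(the pea under cup 1 | the dealer opened cup 2, cup 3, cup 5, and cup 6) = (1/30) / (1/15) = 1/2.

1/2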